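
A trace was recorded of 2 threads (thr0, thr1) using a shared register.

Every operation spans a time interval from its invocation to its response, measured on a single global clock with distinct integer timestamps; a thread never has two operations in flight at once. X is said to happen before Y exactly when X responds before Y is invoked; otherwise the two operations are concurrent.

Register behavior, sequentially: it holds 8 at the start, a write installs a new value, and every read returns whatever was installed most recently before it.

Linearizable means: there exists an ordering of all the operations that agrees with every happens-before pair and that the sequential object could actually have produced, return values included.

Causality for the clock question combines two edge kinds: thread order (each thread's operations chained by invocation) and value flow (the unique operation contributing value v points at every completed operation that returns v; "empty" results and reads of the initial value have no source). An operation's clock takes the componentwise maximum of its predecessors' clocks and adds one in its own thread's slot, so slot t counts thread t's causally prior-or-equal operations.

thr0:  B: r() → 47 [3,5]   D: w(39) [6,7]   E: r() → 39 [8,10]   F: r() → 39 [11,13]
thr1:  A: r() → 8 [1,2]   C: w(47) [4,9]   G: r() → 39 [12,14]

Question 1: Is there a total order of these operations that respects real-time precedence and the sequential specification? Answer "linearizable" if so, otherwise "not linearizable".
linearizable

one valid linearization: A, C, B, D, E, F, G
after step 1 (A r() → 8): value 8
after step 2 (C w(47)): value 47
after step 3 (B r() → 47): value 47
after step 4 (D w(39)): value 39
after step 5 (E r() → 39): value 39
after step 6 (F r() → 39): value 39
after step 7 (G r() → 39): value 39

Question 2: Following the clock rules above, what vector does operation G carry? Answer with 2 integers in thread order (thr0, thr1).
(2, 3)

A (invocation 1): nothing precedes it; thr1's component alone gives (0, 1)
VC(C, invoked at 4): max of VC(A)=(0, 1), then +1 on thread thr1 → (0, 2)
VC(B, invoked at 3): max of VC(C)=(0, 2), then +1 on thread thr0 → (1, 2)
VC(D, invoked at 6): max of VC(B)=(1, 2), then +1 on thread thr0 → (2, 2)
VC(G, invoked at 12): max of VC(C)=(0, 2), VC(D)=(2, 2), then +1 on thread thr1 → (2, 3)
VC(E, invoked at 8): max of VC(D)=(2, 2), then +1 on thread thr0 → (3, 2)
VC(F, invoked at 11): max of VC(D)=(2, 2), VC(E)=(3, 2), then +1 on thread thr0 → (4, 2)
target: VC(G) = (2, 3)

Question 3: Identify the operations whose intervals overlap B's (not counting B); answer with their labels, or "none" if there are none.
C

B spans [3,5]; an op avoiding the whole window 3..5 is ordered, any other is concurrent
A [1,2]: before
C [4,9]: concurrent
D [6,7]: after
E [8,10]: after
F [11,13]: after
G [12,14]: after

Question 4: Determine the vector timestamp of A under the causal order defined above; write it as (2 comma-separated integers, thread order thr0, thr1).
(0, 1)

VC(A, invoked at 1): no causal predecessors; +1 on thr1 → (0, 1)
merge at C (invoked 4): VC(A)=(0, 1), own-thread bump on thr1 → (0, 2)
merge at B (invoked 3): VC(C)=(0, 2), own-thread bump on thr0 → (1, 2)
merge at D (invoked 6): VC(B)=(1, 2), own-thread bump on thr0 → (2, 2)
merge at G (invoked 12): VC(C)=(0, 2), VC(D)=(2, 2), own-thread bump on thr1 → (2, 3)
merge at E (invoked 8): VC(D)=(2, 2), own-thread bump on thr0 → (3, 2)
merge at F (invoked 11): VC(D)=(2, 2), VC(E)=(3, 2), own-thread bump on thr0 → (4, 2)
target: VC(A) = (0, 1)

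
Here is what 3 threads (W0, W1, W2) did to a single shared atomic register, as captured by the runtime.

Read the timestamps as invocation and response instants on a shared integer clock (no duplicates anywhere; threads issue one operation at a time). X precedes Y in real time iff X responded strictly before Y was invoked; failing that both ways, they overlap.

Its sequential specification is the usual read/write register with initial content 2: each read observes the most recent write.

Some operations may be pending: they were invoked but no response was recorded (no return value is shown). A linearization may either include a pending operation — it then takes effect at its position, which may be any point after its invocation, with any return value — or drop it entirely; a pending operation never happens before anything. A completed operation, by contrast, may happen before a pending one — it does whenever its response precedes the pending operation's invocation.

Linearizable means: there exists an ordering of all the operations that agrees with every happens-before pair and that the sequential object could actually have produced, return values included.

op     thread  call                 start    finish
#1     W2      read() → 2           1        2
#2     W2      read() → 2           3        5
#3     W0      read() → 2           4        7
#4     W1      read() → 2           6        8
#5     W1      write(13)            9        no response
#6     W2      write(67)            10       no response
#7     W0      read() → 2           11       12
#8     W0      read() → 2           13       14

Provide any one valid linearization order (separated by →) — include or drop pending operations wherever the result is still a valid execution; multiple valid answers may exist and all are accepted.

#1 → #2 → #3 → #4 → #7 → #8

step 1: #1 read() → 2 — value 2
step 2: #2 read() → 2 — value 2
step 3: #3 read() → 2 — value 2
step 4: #4 read() → 2 — value 2
step 5: #7 read() → 2 — value 2
step 6: #8 read() → 2 — value 2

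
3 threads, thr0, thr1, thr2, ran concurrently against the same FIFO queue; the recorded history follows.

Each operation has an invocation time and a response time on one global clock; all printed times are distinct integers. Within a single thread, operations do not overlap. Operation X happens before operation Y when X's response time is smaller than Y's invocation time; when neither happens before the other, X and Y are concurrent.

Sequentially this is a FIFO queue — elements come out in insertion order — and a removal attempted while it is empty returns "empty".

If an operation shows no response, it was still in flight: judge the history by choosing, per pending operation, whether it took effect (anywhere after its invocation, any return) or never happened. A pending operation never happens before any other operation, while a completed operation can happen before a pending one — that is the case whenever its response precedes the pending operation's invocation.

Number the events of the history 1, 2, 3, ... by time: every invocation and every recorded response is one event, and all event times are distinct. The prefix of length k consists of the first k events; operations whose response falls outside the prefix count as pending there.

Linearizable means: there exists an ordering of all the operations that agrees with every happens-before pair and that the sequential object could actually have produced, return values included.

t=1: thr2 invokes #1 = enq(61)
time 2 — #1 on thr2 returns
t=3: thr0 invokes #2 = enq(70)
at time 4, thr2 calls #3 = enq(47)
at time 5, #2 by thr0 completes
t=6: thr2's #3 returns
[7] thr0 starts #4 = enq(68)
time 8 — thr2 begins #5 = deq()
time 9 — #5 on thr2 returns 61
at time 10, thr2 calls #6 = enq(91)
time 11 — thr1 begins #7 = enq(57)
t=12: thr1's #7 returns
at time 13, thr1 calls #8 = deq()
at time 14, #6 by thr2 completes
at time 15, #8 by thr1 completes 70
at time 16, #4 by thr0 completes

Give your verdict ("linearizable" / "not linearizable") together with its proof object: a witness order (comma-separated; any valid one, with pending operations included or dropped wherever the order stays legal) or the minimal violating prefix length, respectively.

linearizable — witness: #1, #2, #3, #4, #5, #6, #7, #8

after step 1 (#1 enq(61)): queue <61>
after step 2 (#2 enq(70)): queue <61,70>
after step 3 (#3 enq(47)): queue <61,70,47>
after step 4 (#4 enq(68)): queue <61,70,47,68>
after step 5 (#5 deq() → 61): queue <70,47,68>
after step 6 (#6 enq(91)): queue <70,47,68,91>
after step 7 (#7 enq(57)): queue <70,47,68,91,57>
after step 8 (#8 deq() → 70): queue <47,68,91,57>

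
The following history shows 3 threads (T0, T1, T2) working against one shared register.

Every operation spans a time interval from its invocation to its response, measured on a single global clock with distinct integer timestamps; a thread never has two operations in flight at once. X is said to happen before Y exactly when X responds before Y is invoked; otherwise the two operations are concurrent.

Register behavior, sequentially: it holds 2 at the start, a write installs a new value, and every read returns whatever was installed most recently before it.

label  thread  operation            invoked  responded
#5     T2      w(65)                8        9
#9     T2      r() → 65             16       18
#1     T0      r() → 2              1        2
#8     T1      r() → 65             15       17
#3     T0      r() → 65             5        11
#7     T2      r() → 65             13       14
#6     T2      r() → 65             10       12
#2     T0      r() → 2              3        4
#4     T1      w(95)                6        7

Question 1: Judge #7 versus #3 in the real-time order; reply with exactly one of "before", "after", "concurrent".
Answer: after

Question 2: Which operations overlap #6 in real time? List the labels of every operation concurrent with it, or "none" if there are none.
Answer: #3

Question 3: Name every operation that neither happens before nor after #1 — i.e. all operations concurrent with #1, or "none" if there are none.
Answer: none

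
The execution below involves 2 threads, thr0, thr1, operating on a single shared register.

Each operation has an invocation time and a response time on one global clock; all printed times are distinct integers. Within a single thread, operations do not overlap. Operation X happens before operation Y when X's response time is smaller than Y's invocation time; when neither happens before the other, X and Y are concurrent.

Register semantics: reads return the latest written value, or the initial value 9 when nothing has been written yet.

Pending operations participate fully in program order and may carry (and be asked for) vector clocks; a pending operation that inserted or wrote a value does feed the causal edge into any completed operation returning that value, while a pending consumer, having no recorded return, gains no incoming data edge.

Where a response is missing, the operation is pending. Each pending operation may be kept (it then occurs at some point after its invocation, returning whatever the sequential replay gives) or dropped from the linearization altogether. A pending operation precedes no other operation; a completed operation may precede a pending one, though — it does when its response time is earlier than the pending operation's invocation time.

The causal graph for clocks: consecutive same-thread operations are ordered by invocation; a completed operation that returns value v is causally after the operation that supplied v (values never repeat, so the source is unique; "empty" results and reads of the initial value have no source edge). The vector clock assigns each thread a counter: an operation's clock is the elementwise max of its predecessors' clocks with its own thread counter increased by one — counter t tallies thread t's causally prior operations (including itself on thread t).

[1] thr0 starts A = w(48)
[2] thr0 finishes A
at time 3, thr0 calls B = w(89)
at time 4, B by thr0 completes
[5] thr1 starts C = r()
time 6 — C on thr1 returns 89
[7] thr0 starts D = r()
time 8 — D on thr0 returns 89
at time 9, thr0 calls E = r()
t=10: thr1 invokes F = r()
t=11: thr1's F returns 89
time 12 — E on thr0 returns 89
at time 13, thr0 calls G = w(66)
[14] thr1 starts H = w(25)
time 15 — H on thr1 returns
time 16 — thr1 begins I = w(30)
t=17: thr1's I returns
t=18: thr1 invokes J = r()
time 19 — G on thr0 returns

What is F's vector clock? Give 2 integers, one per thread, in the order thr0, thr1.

A, invoked 1, has no incoming edges; only thr0's bump applies → (1, 0)
merge at B (invoked 3): VC(A)=(1, 0), own-thread bump on thr0 → (2, 0)
merge at C (invoked 5): VC(B)=(2, 0), own-thread bump on thr1 → (2, 1)
merge at D (invoked 7): VC(B)=(2, 0), own-thread bump on thr0 → (3, 0)
merge at F (invoked 10): VC(B)=(2, 0), VC(C)=(2, 1), own-thread bump on thr1 → (2, 2)
merge at E (invoked 9): VC(B)=(2, 0), VC(D)=(3, 0), own-thread bump on thr0 → (4, 0)
merge at H (invoked 14): VC(F)=(2, 2), own-thread bump on thr1 → (2, 3)
merge at G (invoked 13): VC(E)=(4, 0), own-thread bump on thr0 → (5, 0)
merge at I (invoked 16): VC(H)=(2, 3), own-thread bump on thr1 → (2, 4)
merge at J (invoked 18): VC(I)=(2, 4), own-thread bump on thr1 → (2, 5)
target: VC(F) = (2, 2)

(2, 2)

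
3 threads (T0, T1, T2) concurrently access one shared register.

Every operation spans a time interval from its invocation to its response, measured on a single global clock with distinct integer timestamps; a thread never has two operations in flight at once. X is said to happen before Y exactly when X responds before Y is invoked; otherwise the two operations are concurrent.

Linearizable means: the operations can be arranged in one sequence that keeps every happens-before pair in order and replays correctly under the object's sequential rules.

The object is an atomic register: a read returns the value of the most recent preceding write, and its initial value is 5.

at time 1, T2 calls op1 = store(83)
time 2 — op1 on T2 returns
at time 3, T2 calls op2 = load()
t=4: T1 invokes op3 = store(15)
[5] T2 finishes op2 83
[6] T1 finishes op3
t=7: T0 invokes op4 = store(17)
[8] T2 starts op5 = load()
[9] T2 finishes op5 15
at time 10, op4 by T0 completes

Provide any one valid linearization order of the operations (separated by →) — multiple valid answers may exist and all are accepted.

1. op1 store(83), leaving value 83
2. op2 load() → 83, leaving value 83
3. op3 store(15), leaving value 15
4. op5 load() → 15, leaving value 15
5. op4 store(17), leaving value 17

op1 → op2 → op3 → op5 → op4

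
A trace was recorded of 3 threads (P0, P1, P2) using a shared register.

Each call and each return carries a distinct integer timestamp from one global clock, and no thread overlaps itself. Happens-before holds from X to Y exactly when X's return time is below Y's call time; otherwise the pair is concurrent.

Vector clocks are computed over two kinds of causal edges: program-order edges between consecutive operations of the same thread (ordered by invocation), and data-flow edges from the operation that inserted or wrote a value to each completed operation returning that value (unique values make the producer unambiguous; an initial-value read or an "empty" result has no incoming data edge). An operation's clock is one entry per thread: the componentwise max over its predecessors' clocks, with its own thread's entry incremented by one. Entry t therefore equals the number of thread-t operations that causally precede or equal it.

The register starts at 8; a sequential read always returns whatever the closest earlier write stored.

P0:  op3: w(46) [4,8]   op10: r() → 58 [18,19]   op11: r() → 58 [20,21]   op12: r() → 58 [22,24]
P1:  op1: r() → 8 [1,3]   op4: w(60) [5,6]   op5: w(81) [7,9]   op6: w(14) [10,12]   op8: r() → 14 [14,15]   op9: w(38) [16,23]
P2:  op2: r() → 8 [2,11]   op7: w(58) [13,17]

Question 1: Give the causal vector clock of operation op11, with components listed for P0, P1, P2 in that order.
Answer: (3, 0, 2)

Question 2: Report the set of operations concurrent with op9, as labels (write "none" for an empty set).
Answer: op10, op11, op12, op7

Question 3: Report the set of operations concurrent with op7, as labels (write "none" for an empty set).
Answer: op8, op9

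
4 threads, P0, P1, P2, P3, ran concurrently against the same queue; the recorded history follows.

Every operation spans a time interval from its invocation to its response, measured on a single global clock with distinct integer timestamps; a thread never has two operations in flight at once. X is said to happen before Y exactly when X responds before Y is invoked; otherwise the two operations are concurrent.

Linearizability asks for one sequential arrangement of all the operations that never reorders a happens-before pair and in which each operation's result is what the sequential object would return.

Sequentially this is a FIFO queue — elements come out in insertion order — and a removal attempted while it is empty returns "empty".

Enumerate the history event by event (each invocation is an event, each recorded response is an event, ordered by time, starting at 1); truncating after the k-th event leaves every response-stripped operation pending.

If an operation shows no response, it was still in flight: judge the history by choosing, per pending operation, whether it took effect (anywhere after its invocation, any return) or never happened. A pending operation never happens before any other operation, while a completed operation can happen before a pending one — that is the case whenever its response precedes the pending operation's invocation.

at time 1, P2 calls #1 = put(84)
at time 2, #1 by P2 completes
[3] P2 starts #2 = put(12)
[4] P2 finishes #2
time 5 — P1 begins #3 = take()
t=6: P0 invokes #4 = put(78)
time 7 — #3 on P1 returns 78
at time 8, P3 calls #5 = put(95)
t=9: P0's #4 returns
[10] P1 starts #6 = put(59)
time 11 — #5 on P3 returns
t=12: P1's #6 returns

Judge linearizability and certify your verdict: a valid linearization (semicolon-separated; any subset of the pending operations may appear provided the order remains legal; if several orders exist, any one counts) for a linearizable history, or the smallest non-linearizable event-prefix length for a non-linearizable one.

cut after 6 events: linearizable; cut after 7 events (#3 responds, time 7): not linearizable
exactly one order of the 3 completed ops respects real time; the queue replay fails
completion choices over the 1 pending operation (#4) were checked; none helps
for example #1, #2, #3 (pending dropped) fails at step 3: #3 take() → 78 is not legal there

not linearizable — minimal violating prefix: 7 events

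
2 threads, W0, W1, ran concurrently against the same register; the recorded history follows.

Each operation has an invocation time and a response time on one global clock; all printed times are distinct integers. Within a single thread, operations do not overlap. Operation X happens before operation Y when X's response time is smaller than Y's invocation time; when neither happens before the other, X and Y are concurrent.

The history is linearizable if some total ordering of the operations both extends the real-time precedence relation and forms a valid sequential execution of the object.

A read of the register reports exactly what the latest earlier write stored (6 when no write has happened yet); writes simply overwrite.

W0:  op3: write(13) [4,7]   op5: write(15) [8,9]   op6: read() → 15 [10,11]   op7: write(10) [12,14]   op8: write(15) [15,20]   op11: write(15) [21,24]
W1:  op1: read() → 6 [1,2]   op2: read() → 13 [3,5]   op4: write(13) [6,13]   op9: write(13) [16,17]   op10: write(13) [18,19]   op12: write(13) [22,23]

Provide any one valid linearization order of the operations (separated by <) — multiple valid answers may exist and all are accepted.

after step 1 (op1 read() → 6): value 6
after step 2 (op3 write(13)): value 13
after step 3 (op2 read() → 13): value 13
after step 4 (op4 write(13)): value 13
after step 5 (op5 write(15)): value 15
after step 6 (op6 read() → 15): value 15
after step 7 (op7 write(10)): value 10
after step 8 (op8 write(15)): value 15
after step 9 (op9 write(13)): value 13
after step 10 (op10 write(13)): value 13
after step 11 (op11 write(15)): value 15
after step 12 (op12 write(13)): value 13

op1 < op3 < op2 < op4 < op5 < op6 < op7 < op8 < op9 < op10 < op11 < op12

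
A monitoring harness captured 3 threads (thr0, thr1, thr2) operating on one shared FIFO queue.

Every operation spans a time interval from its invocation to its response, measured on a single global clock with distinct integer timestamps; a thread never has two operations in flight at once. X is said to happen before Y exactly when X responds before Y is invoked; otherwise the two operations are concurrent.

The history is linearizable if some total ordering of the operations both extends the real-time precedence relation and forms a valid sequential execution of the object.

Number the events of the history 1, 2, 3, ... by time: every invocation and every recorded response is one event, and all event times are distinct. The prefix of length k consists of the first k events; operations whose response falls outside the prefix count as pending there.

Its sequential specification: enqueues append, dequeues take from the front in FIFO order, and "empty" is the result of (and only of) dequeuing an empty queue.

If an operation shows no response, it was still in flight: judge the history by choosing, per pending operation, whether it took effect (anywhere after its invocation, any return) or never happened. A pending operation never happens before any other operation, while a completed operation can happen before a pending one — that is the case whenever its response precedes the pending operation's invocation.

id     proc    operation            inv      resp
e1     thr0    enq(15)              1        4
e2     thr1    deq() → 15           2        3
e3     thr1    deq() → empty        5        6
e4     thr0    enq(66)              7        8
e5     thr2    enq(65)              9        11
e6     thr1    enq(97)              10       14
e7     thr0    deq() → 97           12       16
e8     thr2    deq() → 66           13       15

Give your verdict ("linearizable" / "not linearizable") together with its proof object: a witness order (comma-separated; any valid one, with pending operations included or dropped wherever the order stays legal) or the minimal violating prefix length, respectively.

linearizable — witness: e1, e2, e3, e4, e6, e5, e8, e7

step 1: e1 enq(15) — queue <15>
step 2: e2 deq() → 15 — queue <>
step 3: e3 deq() → empty — queue <>
step 4: e4 enq(66) — queue <66>
step 5: e6 enq(97) — queue <66,97>
step 6: e5 enq(65) — queue <66,97,65>
step 7: e8 deq() → 66 — queue <97,65>
step 8: e7 deq() → 97 — queue <65>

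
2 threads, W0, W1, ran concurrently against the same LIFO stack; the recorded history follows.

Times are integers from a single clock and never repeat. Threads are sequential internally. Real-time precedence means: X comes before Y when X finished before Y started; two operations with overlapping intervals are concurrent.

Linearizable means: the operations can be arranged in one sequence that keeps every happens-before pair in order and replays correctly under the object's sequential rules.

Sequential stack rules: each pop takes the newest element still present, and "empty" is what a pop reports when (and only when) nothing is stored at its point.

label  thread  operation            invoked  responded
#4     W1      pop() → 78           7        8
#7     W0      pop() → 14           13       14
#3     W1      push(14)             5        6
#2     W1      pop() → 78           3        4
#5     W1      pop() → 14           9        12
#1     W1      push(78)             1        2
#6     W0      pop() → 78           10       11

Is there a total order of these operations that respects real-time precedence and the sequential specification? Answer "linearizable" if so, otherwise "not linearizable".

not linearizable

events 1..7 are fine; event 8 — the response of #4 at time 8 — makes the prefix non-linearizable
exhaustive check: the 4 completed LIFO stack ops admit one real-time order; illegal
e.g. #1, #2, #3, #4: illegal at step 4, since #4 pop() → 78 cannot apply there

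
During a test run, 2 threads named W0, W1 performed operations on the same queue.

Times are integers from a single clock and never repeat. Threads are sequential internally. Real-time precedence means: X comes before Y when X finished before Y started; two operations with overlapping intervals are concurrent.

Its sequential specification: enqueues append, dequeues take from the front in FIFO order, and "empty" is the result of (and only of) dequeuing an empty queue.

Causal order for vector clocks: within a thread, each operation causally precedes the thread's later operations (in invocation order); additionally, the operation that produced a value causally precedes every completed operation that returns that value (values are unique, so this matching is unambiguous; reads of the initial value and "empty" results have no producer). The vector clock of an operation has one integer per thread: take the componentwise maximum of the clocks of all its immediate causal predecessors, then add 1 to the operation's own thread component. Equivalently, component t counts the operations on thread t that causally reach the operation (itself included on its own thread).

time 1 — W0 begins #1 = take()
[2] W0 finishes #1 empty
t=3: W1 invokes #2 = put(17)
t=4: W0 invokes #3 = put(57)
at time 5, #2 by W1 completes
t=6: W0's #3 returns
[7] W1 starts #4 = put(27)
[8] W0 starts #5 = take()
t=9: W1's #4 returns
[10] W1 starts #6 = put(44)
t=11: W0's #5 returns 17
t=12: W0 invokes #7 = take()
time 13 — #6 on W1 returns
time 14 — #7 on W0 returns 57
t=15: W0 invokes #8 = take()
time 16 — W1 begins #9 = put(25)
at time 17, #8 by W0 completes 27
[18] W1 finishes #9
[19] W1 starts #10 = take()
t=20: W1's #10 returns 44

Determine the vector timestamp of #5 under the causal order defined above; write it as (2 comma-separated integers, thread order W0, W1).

(3, 1)

no predecessors for #2 (invoked 3): W1 increments from zero → (0, 1)
no predecessors for #1 (invoked 1): W0 increments from zero → (1, 0)
VC(#4, invoked at 7): max of VC(#2)=(0, 1), then +1 on thread W1 → (0, 2)
VC(#3, invoked at 4): max of VC(#1)=(1, 0), then +1 on thread W0 → (2, 0)
VC(#6, invoked at 10): max of VC(#4)=(0, 2), then +1 on thread W1 → (0, 3)
VC(#9, invoked at 16): max of VC(#6)=(0, 3), then +1 on thread W1 → (0, 4)
VC(#5, invoked at 8): max of VC(#2)=(0, 1), VC(#3)=(2, 0), then +1 on thread W0 → (3, 1)
VC(#10, invoked at 19): max of VC(#6)=(0, 3), VC(#9)=(0, 4), then +1 on thread W1 → (0, 5)
VC(#7, invoked at 12): max of VC(#3)=(2, 0), VC(#5)=(3, 1), then +1 on thread W0 → (4, 1)
VC(#8, invoked at 15): max of VC(#4)=(0, 2), VC(#7)=(4, 1), then +1 on thread W0 → (5, 2)
target: VC(#5) = (3, 1)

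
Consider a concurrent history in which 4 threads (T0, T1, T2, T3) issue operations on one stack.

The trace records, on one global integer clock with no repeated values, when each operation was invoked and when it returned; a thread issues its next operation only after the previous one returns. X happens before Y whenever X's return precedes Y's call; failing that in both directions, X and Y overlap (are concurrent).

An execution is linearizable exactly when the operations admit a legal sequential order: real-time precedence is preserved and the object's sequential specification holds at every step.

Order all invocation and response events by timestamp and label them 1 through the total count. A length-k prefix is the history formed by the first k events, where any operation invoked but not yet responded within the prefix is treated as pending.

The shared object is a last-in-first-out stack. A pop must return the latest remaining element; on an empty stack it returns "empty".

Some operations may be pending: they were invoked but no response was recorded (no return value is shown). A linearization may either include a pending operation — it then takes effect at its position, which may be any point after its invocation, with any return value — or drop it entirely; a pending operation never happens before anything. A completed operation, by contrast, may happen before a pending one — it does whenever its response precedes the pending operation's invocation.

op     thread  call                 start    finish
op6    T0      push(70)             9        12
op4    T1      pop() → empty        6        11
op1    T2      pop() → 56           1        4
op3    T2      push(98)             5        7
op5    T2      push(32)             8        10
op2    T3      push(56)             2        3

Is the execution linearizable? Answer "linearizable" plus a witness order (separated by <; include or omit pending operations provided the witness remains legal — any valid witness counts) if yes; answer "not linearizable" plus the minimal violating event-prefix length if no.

linearizable — witness: op2 < op1 < op4 < op3 < op5 < op6

1. op2 push(56), leaving stack <56>
2. op1 pop() → 56, leaving stack <>
3. op4 pop() → empty, leaving stack <>
4. op3 push(98), leaving stack <98>
5. op5 push(32), leaving stack <98,32>
6. op6 push(70), leaving stack <98,32,70>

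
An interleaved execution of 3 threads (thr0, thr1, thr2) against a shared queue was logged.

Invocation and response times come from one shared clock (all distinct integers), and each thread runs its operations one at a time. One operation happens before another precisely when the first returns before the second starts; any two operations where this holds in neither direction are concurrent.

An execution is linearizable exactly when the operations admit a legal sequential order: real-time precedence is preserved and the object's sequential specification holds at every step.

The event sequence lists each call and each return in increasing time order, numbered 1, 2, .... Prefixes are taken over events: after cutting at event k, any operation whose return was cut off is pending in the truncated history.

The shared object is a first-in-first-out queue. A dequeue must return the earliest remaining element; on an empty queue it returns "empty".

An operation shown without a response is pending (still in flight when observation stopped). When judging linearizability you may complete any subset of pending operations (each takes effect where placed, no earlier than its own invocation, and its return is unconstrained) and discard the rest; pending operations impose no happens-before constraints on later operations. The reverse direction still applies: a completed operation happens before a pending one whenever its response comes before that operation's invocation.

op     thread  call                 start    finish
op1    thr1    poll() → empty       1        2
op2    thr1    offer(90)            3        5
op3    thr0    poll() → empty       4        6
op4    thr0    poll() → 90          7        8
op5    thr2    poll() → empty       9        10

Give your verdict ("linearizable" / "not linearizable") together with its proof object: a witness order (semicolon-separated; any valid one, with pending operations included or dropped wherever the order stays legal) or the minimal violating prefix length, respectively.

after step 1 (op1 poll() → empty): queue <>
after step 2 (op3 poll() → empty): queue <>
after step 3 (op2 offer(90)): queue <90>
after step 4 (op4 poll() → 90): queue <>
after step 5 (op5 poll() → empty): queue <>

linearizable — witness: op1; op3; op2; op4; op5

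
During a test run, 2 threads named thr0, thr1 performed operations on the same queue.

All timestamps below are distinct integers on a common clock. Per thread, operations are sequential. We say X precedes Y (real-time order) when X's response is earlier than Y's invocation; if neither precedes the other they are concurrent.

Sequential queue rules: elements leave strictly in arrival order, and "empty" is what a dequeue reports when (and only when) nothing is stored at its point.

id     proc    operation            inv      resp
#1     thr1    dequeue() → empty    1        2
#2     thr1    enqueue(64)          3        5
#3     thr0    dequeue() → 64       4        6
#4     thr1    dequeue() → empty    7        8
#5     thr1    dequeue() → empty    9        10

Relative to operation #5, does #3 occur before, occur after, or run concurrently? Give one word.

before

#3 spans [4,6], #5 spans [9,10]
resp(#3)=6 < inv(#5)=9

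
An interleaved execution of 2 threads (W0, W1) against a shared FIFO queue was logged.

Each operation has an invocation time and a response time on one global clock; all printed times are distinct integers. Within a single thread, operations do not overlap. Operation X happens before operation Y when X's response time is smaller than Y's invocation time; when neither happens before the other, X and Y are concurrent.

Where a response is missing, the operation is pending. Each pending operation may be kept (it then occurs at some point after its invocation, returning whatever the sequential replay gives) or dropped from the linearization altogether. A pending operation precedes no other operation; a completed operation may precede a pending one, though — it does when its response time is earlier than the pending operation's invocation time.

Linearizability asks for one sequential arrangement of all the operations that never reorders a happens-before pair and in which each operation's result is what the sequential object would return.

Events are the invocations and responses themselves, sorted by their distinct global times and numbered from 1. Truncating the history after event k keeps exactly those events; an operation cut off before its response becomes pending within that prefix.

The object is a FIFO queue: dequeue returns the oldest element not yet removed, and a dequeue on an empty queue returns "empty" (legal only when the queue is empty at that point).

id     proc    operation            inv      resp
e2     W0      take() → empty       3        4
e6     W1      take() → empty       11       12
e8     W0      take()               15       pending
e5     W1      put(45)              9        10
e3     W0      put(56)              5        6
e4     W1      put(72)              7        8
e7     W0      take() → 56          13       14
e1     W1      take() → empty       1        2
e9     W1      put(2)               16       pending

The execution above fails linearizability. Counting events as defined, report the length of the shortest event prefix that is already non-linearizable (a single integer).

12

one valid order for events 1..11 is e1, e2, e3, e4, e5:
1. e1 take() → empty, leaving queue <>
2. e2 take() → empty, leaving queue <>
3. e3 put(56), leaving queue <56>
4. e4 put(72), leaving queue <56,72>
5. e5 put(45), leaving queue <56,72,45>
with event 12 included (e6 responding at time 12), all real-time-consistent orders fail
sample order e1, e2, e3, e4, e5, e6 stalls at step 6 — e6 take() → empty has no legal effect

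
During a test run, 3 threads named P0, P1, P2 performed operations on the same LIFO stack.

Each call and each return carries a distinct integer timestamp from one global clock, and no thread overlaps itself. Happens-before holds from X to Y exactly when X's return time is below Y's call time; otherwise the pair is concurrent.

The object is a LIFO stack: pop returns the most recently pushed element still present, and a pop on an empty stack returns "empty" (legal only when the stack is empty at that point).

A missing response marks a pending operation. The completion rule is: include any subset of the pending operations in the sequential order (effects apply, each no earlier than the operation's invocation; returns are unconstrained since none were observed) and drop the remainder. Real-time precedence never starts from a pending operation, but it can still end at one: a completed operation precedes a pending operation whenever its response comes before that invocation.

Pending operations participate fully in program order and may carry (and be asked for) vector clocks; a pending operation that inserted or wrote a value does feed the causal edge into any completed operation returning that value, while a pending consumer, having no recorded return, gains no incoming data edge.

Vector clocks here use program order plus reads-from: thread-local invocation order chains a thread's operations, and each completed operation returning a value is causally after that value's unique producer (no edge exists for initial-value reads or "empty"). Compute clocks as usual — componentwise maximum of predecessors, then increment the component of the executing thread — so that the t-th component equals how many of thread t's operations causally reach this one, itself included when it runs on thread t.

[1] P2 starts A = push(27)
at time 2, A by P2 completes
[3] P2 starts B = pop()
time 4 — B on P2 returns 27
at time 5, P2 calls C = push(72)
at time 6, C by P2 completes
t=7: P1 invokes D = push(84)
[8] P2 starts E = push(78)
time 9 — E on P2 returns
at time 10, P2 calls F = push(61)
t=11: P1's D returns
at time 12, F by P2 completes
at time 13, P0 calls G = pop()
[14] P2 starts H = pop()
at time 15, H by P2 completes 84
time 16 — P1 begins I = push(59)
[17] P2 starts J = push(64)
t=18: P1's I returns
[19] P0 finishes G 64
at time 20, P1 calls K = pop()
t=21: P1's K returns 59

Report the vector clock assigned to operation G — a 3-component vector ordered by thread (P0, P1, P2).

A (invocation 1): nothing precedes it; P2's component alone gives (0, 0, 1)
D (invocation 7): nothing precedes it; P1's component alone gives (0, 1, 0)
merge at B (invoked 3): VC(A)=(0, 0, 1), own-thread bump on P2 → (0, 0, 2)
merge at I (invoked 16): VC(D)=(0, 1, 0), own-thread bump on P1 → (0, 2, 0)
merge at C (invoked 5): VC(B)=(0, 0, 2), own-thread bump on P2 → (0, 0, 3)
merge at K (invoked 20): VC(I)=(0, 2, 0), own-thread bump on P1 → (0, 3, 0)
merge at E (invoked 8): VC(C)=(0, 0, 3), own-thread bump on P2 → (0, 0, 4)
merge at F (invoked 10): VC(E)=(0, 0, 4), own-thread bump on P2 → (0, 0, 5)
merge at H (invoked 14): VC(D)=(0, 1, 0), VC(F)=(0, 0, 5), own-thread bump on P2 → (0, 1, 6)
merge at J (invoked 17): VC(H)=(0, 1, 6), own-thread bump on P2 → (0, 1, 7)
merge at G (invoked 13): VC(J)=(0, 1, 7), own-thread bump on P0 → (1, 1, 7)
target: VC(G) = (1, 1, 7)

(1, 1, 7)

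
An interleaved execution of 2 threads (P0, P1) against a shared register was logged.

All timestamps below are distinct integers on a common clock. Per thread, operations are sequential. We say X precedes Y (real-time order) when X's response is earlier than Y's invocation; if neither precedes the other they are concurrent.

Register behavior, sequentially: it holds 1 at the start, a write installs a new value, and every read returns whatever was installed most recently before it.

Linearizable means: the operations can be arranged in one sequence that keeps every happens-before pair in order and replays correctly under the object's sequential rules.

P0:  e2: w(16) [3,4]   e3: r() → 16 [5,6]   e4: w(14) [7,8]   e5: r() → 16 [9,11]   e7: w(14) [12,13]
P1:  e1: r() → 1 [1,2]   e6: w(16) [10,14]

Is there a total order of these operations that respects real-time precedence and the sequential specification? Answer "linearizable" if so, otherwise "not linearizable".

linearizable

a witness: e1, e2, e3, e4, e6, e5, e7
1. e1 r() → 1, leaving value 1
2. e2 w(16), leaving value 16
3. e3 r() → 16, leaving value 16
4. e4 w(14), leaving value 14
5. e6 w(16), leaving value 16
6. e5 r() → 16, leaving value 16
7. e7 w(14), leaving value 14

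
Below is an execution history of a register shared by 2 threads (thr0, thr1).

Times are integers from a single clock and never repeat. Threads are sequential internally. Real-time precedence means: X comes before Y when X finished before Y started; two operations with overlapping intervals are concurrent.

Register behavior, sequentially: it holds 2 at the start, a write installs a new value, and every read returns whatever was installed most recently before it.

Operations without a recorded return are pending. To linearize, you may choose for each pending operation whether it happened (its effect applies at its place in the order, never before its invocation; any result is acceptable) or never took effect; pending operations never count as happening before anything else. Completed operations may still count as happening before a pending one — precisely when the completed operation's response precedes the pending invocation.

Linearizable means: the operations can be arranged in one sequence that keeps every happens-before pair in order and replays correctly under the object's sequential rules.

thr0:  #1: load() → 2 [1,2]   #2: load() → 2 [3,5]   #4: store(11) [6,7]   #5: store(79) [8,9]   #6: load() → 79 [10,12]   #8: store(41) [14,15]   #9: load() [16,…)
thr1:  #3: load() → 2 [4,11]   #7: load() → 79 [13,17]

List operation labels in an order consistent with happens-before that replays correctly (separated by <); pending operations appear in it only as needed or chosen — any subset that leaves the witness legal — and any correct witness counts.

#1 < #2 < #3 < #4 < #5 < #6 < #7 < #8

after step 1 (#1 load() → 2): value 2
after step 2 (#2 load() → 2): value 2
after step 3 (#3 load() → 2): value 2
after step 4 (#4 store(11)): value 11
after step 5 (#5 store(79)): value 79
after step 6 (#6 load() → 79): value 79
after step 7 (#7 load() → 79): value 79
after step 8 (#8 store(41)): value 41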